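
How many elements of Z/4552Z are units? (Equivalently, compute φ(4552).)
An element a ∈ Z/4552Z is a unit iff gcd(a, 4552) = 1, so the number of units is φ(4552). φ is multiplicative, with φ(p^e) = p^e − p^(e−1). Factorise 4552 = 2^3 · 569. Then
  φ(4552) = (2^3 − 2^2) · (569 − 1) = 4 · 568 = 2272.

Final answer: Z/4552Z has φ(4552) = 2272 units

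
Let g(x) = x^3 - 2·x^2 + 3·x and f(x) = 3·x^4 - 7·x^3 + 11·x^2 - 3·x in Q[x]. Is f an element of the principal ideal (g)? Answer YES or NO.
YES

In Q[x] the ideal (g) consists of all multiples of g, so f ∈ (g) iff g | f, i.e. iff the remainder of f on division by g is 0. Divide f by g (g is monic, so eliminate the leading term of the running remainder at each step):
  leading term 3·x^4: subtract (3·x)·g(x) = 3·x^4 - 6·x^3 + 9·x^2, leaving -x^3 + 2·x^2 - 3·x
  leading term -x^3: subtract (-1)·g(x) = -x^3 + 2·x^2 - 3·x, leaving 0
The remainder is 0, so f(x) = g(x) · h(x) with h(x) = 3·x - 1. Hence g | f, i.e. f ∈ (g).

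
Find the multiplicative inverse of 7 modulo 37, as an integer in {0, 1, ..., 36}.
7^(−1) ≡ 16 (mod 37)

Apply the extended Euclidean algorithm to (37, 7), tracking rows (r, s, t) with s·37 + t·7 = r. Each division r_prev = q·r_cur + r_new produces the new row as (previous row) − q·(current row):
  row A: (37, 1, 0)   [1·37 + 0·7 = 37]
  row B: (7, 0, 1)   [0·37 + 1·7 = 7]
  37 = 5·7 + 2   → row C = row A − 5·row B = (2, 1, −5)   [check: 1·37 − 5·7 = 2]
  7 = 3·2 + 1   → row D = row B − 3·row C = (1, −3, 16)   [check: −3·37 + 16·7 = 1]
  2 = 2·1 + 0   → remainder 0, stop. gcd = 1 (last nonzero row D).
The gcd is 1, so 7 is invertible mod 37. The last nonzero row gives −3·37 + 16·7 = 1, so t = 16. So 7^(−1) ≡ 16 (mod 37). Verify: 7 · 16 = 112 ≡ 1 (mod 37). ✓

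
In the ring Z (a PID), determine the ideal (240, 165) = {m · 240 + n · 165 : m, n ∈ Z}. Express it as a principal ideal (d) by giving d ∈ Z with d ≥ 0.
(240, 165) = (15); d = 15

In the PID Z, (a, b) is generated by gcd(a, b). Compute gcd(240, 165) with the extended Euclidean algorithm, tracking rows (r, s, t) with s·240 + t·165 = r:
  row A: (240, 1, 0)   [1·240 + 0·165 = 240]
  row B: (165, 0, 1)   [0·240 + 1·165 = 165]
  240 = 1·165 + 75   → row C = row A − 1·row B = (75, 1, −1)   [check: 1·240 − 1·165 = 75]
  165 = 2·75 + 15   → row D = row B − 2·row C = (15, −2, 3)   [check: −2·240 + 3·165 = 15]
  75 = 5·15 + 0   → remainder 0, stop. gcd = 15 (last nonzero row D).
So gcd(240, 165) = 15, with Bézout identity −2·240 + 3·165 = 15. Containment (⊇): the Bézout identity exhibits 15 as an element of (240, 165), giving (15) ⊆ (240, 165). Containment (⊆): since 15 | 240 and 15 | 165 (240 = 15·16, 165 = 15·11), every Z-linear combination of 240 and 165 is divisible by 15, so (240, 165) ⊆ (15). Therefore (240, 165) = (15), d = 15.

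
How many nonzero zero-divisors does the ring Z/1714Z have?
In Z/1714Z each nonzero element is either a unit (gcd with 1714 is 1) or a zero-divisor (gcd > 1). The number of units is φ(1714): factorise 1714 = 2 · 857, so φ(1714) = (2 − 1) · (857 − 1) = 1 · 856 = 856. The nonzero elements number 1714 − 1 = 1713. Hence the nonzero zero-divisors number 1713 − 856 = 857.

Final answer: Z/1714Z has 857 nonzero zero-divisors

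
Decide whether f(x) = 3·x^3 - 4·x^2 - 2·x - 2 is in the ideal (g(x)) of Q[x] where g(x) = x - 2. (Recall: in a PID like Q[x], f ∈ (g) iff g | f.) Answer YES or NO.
In Q[x] the ideal (g) consists of all multiples of g, so f ∈ (g) iff g | f, i.e. iff the remainder of f on division by g is 0. Divide f by g (g is monic, so eliminate the leading term of the running remainder at each step):
  leading term 3·x^3: subtract (3·x^2)·g(x) = 3·x^3 - 6·x^2, leaving 2·x^2 - 2·x - 2
  leading term 2·x^2: subtract (2·x)·g(x) = 2·x^2 - 4·x, leaving 2·x - 2
  leading term 2·x: subtract (2)·g(x) = 2·x - 4, leaving 2
The remainder r(x) = 2 ≠ 0 (and deg r < deg g), so g ∤ f, i.e. f ∉ (g).

Final answer: NO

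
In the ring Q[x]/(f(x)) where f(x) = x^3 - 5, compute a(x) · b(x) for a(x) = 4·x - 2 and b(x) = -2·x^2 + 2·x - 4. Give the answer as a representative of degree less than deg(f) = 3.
First multiply in Q[x] without reducing: a · b = -8·x^3 + 12·x^2 - 20·x + 8. Now divide by f(x) = x^3 - 5, eliminating the leading term at each step:
  leading term -8·x^3: subtract (-8)·f(x) = 40 - 8·x^3, leaving 12·x^2 - 20·x - 32
The degree is now < 3, so this is the remainder. Hence a · b ≡ 12·x^2 - 20·x - 32 in Q[x]/(f).

Final answer: a · b ≡ 12·x^2 - 20·x - 32 (mod f(x))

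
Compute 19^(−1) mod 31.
Apply the extended Euclidean algorithm to (31, 19), tracking rows (r, s, t) with s·31 + t·19 = r. Each division r_prev = q·r_cur + r_new produces the new row as (previous row) − q·(current row):
  row A: (31, 1, 0)   [1·31 + 0·19 = 31]
  row B: (19, 0, 1)   [0·31 + 1·19 = 19]
  31 = 1·19 + 12   → row C = row A − 1·row B = (12, 1, −1)   [check: 1·31 − 1·19 = 12]
  19 = 1·12 + 7   → row D = row B − 1·row C = (7, −1, 2)   [check: −1·31 + 2·19 = 7]
  12 = 1·7 + 5   → row E = row C − 1·row D = (5, 2, −3)   [check: 2·31 − 3·19 = 5]
  7 = 1·5 + 2   → row F = row D − 1·row E = (2, −3, 5)   [check: −3·31 + 5·19 = 2]
  5 = 2·2 + 1   → row G = row E − 2·row F = (1, 8, −13)   [check: 8·31 − 13·19 = 1]
  2 = 2·1 + 0   → remainder 0, stop. gcd = 1 (last nonzero row G).
The gcd is 1, so 19 is invertible mod 31. The last nonzero row gives 8·31 − 13·19 = 1, so t = −13. So 19^(−1) ≡ −13 ≡ 18 (mod 31). Verify: 19 · 18 = 342 ≡ 1 (mod 31). ✓

Final answer: 19^(−1) ≡ 18 (mod 31)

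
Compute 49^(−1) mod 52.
Apply the extended Euclidean algorithm to (52, 49), tracking rows (r, s, t) with s·52 + t·49 = r. Each division r_prev = q·r_cur + r_new produces the new row as (previous row) − q·(current row):
  row A: (52, 1, 0)   [1·52 + 0·49 = 52]
  row B: (49, 0, 1)   [0·52 + 1·49 = 49]
  52 = 1·49 + 3   → row C = row A − 1·row B = (3, 1, −1)   [check: 1·52 − 1·49 = 3]
  49 = 16·3 + 1   → row D = row B − 16·row C = (1, −16, 17)   [check: −16·52 + 17·49 = 1]
  3 = 3·1 + 0   → remainder 0, stop. gcd = 1 (last nonzero row D).
The gcd is 1, so 49 is invertible mod 52. The last nonzero row gives −16·52 + 17·49 = 1, so t = 17. So 49^(−1) ≡ 17 (mod 52). Verify: 49 · 17 = 833 ≡ 1 (mod 52). ✓

Final answer: 49^(−1) ≡ 17 (mod 52)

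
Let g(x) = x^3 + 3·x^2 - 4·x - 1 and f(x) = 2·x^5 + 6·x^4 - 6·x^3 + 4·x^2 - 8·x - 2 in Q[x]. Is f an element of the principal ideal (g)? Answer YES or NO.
In Q[x] the ideal (g) consists of all multiples of g, so f ∈ (g) iff g | f, i.e. iff the remainder of f on division by g is 0. Divide f by g (g is monic, so eliminate the leading term of the running remainder at each step):
  leading term 2·x^5: subtract (2·x^2)·g(x) = 2·x^5 + 6·x^4 - 8·x^3 - 2·x^2, leaving 2·x^3 + 6·x^2 - 8·x - 2
  leading term 2·x^3: subtract (2)·g(x) = 2·x^3 + 6·x^2 - 8·x - 2, leaving 0
The remainder is 0, so f(x) = g(x) · h(x) with h(x) = 2·x^2 + 2. Hence g | f, i.e. f ∈ (g).

Final answer: YES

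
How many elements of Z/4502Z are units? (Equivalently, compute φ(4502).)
Z/4502Z has φ(4502) = 2250 units

An element a ∈ Z/4502Z is a unit iff gcd(a, 4502) = 1, so the number of units is φ(4502). φ is multiplicative, with φ(p^e) = p^e − p^(e−1). Factorise 4502 = 2 · 2251. Then
  φ(4502) = (2 − 1) · (2251 − 1) = 1 · 2250 = 2250.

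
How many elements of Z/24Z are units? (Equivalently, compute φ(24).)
An element a ∈ Z/24Z is a unit iff gcd(a, 24) = 1, so the number of units is φ(24). φ is multiplicative, with φ(p^e) = p^e − p^(e−1). Factorise 24 = 2^3 · 3. Then
  φ(24) = (2^3 − 2^2) · (3 − 1) = 4 · 2 = 8.

Final answer: Z/24Z has φ(24) = 8 units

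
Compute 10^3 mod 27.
Use repeated squaring. Binary(3) = 11. Walk through the bits of the exponent 3 left-to-right: at each bit after the leading one, square the running value, then multiply by 10 if the bit is 1 (always reducing mod 27):
  bit 1 = 1 (leading): start with 10.
  bit 2 = 1: square 10^2 = 100 ≡ 19; bit is 1, so multiply 19·10 = 190 ≡ 1 (mod 27).
Final value: 10^3 ≡ 1 (mod 27).

Final answer: 1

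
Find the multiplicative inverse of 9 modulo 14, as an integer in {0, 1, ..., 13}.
9^(−1) ≡ 11 (mod 14)

Apply the extended Euclidean algorithm to (14, 9), tracking rows (r, s, t) with s·14 + t·9 = r. Each division r_prev = q·r_cur + r_new produces the new row as (previous row) − q·(current row):
  row A: (14, 1, 0)   [1·14 + 0·9 = 14]
  row B: (9, 0, 1)   [0·14 + 1·9 = 9]
  14 = 1·9 + 5   → row C = row A − 1·row B = (5, 1, −1)   [check: 1·14 − 1·9 = 5]
  9 = 1·5 + 4   → row D = row B − 1·row C = (4, −1, 2)   [check: −1·14 + 2·9 = 4]
  5 = 1·4 + 1   → row E = row C − 1·row D = (1, 2, −3)   [check: 2·14 − 3·9 = 1]
  4 = 4·1 + 0   → remainder 0, stop. gcd = 1 (last nonzero row E).
The gcd is 1, so 9 is invertible mod 14. The last nonzero row gives 2·14 − 3·9 = 1, so t = −3. So 9^(−1) ≡ −3 ≡ 11 (mod 14). Verify: 9 · 11 = 99 ≡ 1 (mod 14). ✓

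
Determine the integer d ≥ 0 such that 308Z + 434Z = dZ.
In the PID Z, (a, b) is generated by gcd(a, b). Compute gcd(434, 308) with the extended Euclidean algorithm, tracking rows (r, s, t) with s·434 + t·308 = r:
  row A: (434, 1, 0)   [1·434 + 0·308 = 434]
  row B: (308, 0, 1)   [0·434 + 1·308 = 308]
  434 = 1·308 + 126   → row C = row A − 1·row B = (126, 1, −1)   [check: 1·434 − 1·308 = 126]
  308 = 2·126 + 56   → row D = row B − 2·row C = (56, −2, 3)   [check: −2·434 + 3·308 = 56]
  126 = 2·56 + 14   → row E = row C − 2·row D = (14, 5, −7)   [check: 5·434 − 7·308 = 14]
  56 = 4·14 + 0   → remainder 0, stop. gcd = 14 (last nonzero row E).
So gcd(308, 434) = 14, with Bézout identity 5·434 − 7·308 = 14. Containment (⊇): the Bézout identity exhibits 14 as an element of (308, 434), giving (14) ⊆ (308, 434). Containment (⊆): since 14 | 308 and 14 | 434 (308 = 14·22, 434 = 14·31), every Z-linear combination of 308 and 434 is divisible by 14, so (308, 434) ⊆ (14). Therefore (308, 434) = (14), d = 14.

Final answer: (308, 434) = (14); d = 14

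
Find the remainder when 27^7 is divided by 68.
Use repeated squaring. Binary(7) = 111. Walk through the bits of the exponent 7 left-to-right: at each bit after the leading one, square the running value, then multiply by 27 if the bit is 1 (always reducing mod 68):
  bit 1 = 1 (leading): start with 27.
  bit 2 = 1: square 27^2 = 729 ≡ 49; bit is 1, so multiply 49·27 = 1323 ≡ 31 (mod 68).
  bit 3 = 1: square 31^2 = 961 ≡ 9; bit is 1, so multiply 9·27 = 243 ≡ 39 (mod 68).
Final value: 27^7 ≡ 39 (mod 68).

Final answer: 39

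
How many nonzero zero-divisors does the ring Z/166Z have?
Z/166Z has 83 nonzero zero-divisors

In Z/166Z each nonzero element is either a unit (gcd with 166 is 1) or a zero-divisor (gcd > 1). The number of units is φ(166): factorise 166 = 2 · 83, so φ(166) = (2 − 1) · (83 − 1) = 1 · 82 = 82. The nonzero elements number 166 − 1 = 165. Hence the nonzero zero-divisors number 165 − 82 = 83.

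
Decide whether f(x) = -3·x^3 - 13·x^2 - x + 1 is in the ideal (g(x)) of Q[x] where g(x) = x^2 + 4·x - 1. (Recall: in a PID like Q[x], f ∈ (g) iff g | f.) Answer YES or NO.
YES

In Q[x] the ideal (g) consists of all multiples of g, so f ∈ (g) iff g | f, i.e. iff the remainder of f on division by g is 0. Divide f by g (g is monic, so eliminate the leading term of the running remainder at each step):
  leading term -3·x^3: subtract (-3·x)·g(x) = -3·x^3 - 12·x^2 + 3·x, leaving -x^2 - 4·x + 1
  leading term -x^2: subtract (-1)·g(x) = -x^2 - 4·x + 1, leaving 0
The remainder is 0, so f(x) = g(x) · h(x) with h(x) = -3·x - 1. Hence g | f, i.e. f ∈ (g).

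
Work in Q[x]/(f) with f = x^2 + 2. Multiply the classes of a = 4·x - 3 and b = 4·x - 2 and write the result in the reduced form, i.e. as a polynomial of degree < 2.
First multiply in Q[x] without reducing: a · b = 16·x^2 - 20·x + 6. Now divide by f(x) = x^2 + 2, eliminating the leading term at each step:
  leading term 16·x^2: subtract (16)·f(x) = 16·x^2 + 32, leaving -20·x - 26
The degree is now < 2, so this is the remainder. Hence a · b ≡ -20·x - 26 in Q[x]/(f).

Final answer: a · b ≡ -20·x - 26 (mod f(x))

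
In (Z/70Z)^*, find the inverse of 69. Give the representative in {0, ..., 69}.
Apply the extended Euclidean algorithm to (70, 69), tracking rows (r, s, t) with s·70 + t·69 = r. Each division r_prev = q·r_cur + r_new produces the new row as (previous row) − q·(current row):
  row A: (70, 1, 0)   [1·70 + 0·69 = 70]
  row B: (69, 0, 1)   [0·70 + 1·69 = 69]
  70 = 1·69 + 1   → row C = row A − 1·row B = (1, 1, −1)   [check: 1·70 − 1·69 = 1]
  69 = 69·1 + 0   → remainder 0, stop. gcd = 1 (last nonzero row C).
The gcd is 1, so 69 is invertible mod 70. The last nonzero row gives 1·70 − 1·69 = 1, so t = −1. So 69^(−1) ≡ −1 ≡ 69 (mod 70). Verify: 69 · 69 = 4761 ≡ 1 (mod 70). ✓

Final answer: 69^(−1) ≡ 69 (mod 70)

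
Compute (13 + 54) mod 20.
Reduce the summands first: 54 ≡ 14 (mod 20), so 13 + 54 ≡ 13 + 14 (mod 20). 13 + 14 = 27; 27 = 1·20 + 7, so (13 + 54) mod 20 = 7.

Final answer: 7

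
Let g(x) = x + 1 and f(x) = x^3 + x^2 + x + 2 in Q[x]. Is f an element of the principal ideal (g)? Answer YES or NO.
NO

In Q[x] the ideal (g) consists of all multiples of g, so f ∈ (g) iff g | f, i.e. iff the remainder of f on division by g is 0. Divide f by g (g is monic, so eliminate the leading term of the running remainder at each step):
  leading term x^3: subtract (x^2)·g(x) = x^3 + x^2, leaving x + 2
  leading term x: subtract (1)·g(x) = x + 1, leaving 1
The remainder r(x) = 1 ≠ 0 (and deg r < deg g), so g ∤ f, i.e. f ∉ (g).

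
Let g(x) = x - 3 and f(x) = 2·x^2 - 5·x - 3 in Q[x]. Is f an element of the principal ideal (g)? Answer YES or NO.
In Q[x] the ideal (g) consists of all multiples of g, so f ∈ (g) iff g | f, i.e. iff the remainder of f on division by g is 0. Divide f by g (g is monic, so eliminate the leading term of the running remainder at each step):
  leading term 2·x^2: subtract (2·x)·g(x) = 2·x^2 - 6·x, leaving x - 3
  leading term x: subtract (1)·g(x) = x - 3, leaving 0
The remainder is 0, so f(x) = g(x) · h(x) with h(x) = 2·x + 1. Hence g | f, i.e. f ∈ (g).

Final answer: YES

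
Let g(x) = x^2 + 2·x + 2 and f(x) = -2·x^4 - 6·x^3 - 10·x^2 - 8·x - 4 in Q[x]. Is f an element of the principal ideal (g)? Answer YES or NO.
In Q[x] the ideal (g) consists of all multiples of g, so f ∈ (g) iff g | f, i.e. iff the remainder of f on division by g is 0. Divide f by g (g is monic, so eliminate the leading term of the running remainder at each step):
  leading term -2·x^4: subtract (-2·x^2)·g(x) = -2·x^4 - 4·x^3 - 4·x^2, leaving -2·x^3 - 6·x^2 - 8·x - 4
  leading term -2·x^3: subtract (-2·x)·g(x) = -2·x^3 - 4·x^2 - 4·x, leaving -2·x^2 - 4·x - 4
  leading term -2·x^2: subtract (-2)·g(x) = -2·x^2 - 4·x - 4, leaving 0
The remainder is 0, so f(x) = g(x) · h(x) with h(x) = -2·x^2 - 2·x - 2. Hence g | f, i.e. f ∈ (g).

Final answer: YES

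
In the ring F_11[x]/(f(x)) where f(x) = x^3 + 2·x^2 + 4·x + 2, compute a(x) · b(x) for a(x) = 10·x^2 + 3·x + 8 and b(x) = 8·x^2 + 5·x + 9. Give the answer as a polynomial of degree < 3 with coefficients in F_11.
a · b ≡ 10·x^2 + 9·x + 2 (mod f(x))

Multiply as integer polynomials: a · b = 80·x^4 + 74·x^3 + 169·x^2 + 67·x + 72. Reducing coefficients mod 11: a · b ≡ 3·x^4 + 8·x^3 + 4·x^2 + x + 6. Now divide by f(x) = x^3 + 2·x^2 + 4·x + 2 in F_11[x], eliminating the leading term at each step:
  leading term 3·x^4: subtract (3·x)·f(x) = 3·x^4 + 6·x^3 + x^2 + 6·x, leaving 2·x^3 + 3·x^2 + 6·x + 6 (coefficients mod 11)
  leading term 2·x^3: subtract (2)·f(x) = 2·x^3 + 4·x^2 + 8·x + 4, leaving 10·x^2 + 9·x + 2 (coefficients mod 11)
The degree is now < 3, so this is the remainder. Hence a · b ≡ 10·x^2 + 9·x + 2 in F_11[x]/(f).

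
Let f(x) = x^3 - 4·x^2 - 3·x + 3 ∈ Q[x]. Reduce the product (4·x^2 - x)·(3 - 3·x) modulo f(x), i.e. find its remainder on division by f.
First multiply in Q[x] without reducing: a · b = -12·x^3 + 15·x^2 - 3·x. Now divide by f(x) = x^3 - 4·x^2 - 3·x + 3, eliminating the leading term at each step:
  leading term -12·x^3: subtract (-12)·f(x) = -12·x^3 + 48·x^2 + 36·x - 36, leaving -33·x^2 - 39·x + 36
The degree is now < 3, so this is the remainder. Hence a · b ≡ -33·x^2 - 39·x + 36 in Q[x]/(f).

Final answer: a · b ≡ -33·x^2 - 39·x + 36 (mod f(x))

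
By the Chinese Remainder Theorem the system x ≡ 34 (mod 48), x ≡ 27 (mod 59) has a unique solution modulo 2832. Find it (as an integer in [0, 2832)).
x ≡ 322 (mod 2832); the representative in [0, 2832) is 322

The moduli 48, 59 are pairwise coprime, so by the CRT there is a unique solution mod 48·59 = 2832.
Solve by successive substitution. Start with x ≡ 34 (mod 48).
  Combine with x ≡ 27 (mod 59): write x = 34 + 48·t and require 34 + 48·t ≡ 27 (mod 59), i.e. 48·t ≡ 27 − 34 ≡ 52 (mod 59). Since 48^(−1) ≡ 16 (mod 59), t ≡ 16·52 ≡ 6 (mod 59). So x ≡ 34 + 48·6 = 322 (mod 2832).
Unique solution in [0, 2832): x = 322.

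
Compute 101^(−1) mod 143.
Apply the extended Euclidean algorithm to (143, 101), tracking rows (r, s, t) with s·143 + t·101 = r. Each division r_prev = q·r_cur + r_new produces the new row as (previous row) − q·(current row):
  row A: (143, 1, 0)   [1·143 + 0·101 = 143]
  row B: (101, 0, 1)   [0·143 + 1·101 = 101]
  143 = 1·101 + 42   → row C = row A − 1·row B = (42, 1, −1)   [check: 1·143 − 1·101 = 42]
  101 = 2·42 + 17   → row D = row B − 2·row C = (17, −2, 3)   [check: −2·143 + 3·101 = 17]
  42 = 2·17 + 8   → row E = row C − 2·row D = (8, 5, −7)   [check: 5·143 − 7·101 = 8]
  17 = 2·8 + 1   → row F = row D − 2·row E = (1, −12, 17)   [check: −12·143 + 17·101 = 1]
  8 = 8·1 + 0   → remainder 0, stop. gcd = 1 (last nonzero row F).
The gcd is 1, so 101 is invertible mod 143. The last nonzero row gives −12·143 + 17·101 = 1, so t = 17. So 101^(−1) ≡ 17 (mod 143). Verify: 101 · 17 = 1717 ≡ 1 (mod 143). ✓

Final answer: 101^(−1) ≡ 17 (mod 143)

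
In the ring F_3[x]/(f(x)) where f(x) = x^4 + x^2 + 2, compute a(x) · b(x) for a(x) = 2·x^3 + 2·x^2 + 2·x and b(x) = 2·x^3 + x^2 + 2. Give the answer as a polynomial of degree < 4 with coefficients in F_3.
Multiply as integer polynomials: a · b = 4·x^6 + 6·x^5 + 6·x^4 + 6·x^3 + 4·x^2 + 4·x. Reducing coefficients mod 3: a · b ≡ x^6 + x^2 + x. Now divide by f(x) = x^4 + x^2 + 2 in F_3[x], eliminating the leading term at each step:
  leading term x^6: subtract (x^2)·f(x) = x^6 + x^4 + 2·x^2, leaving 2·x^4 + 2·x^2 + x (coefficients mod 3)
  leading term 2·x^4: subtract (2)·f(x) = 2·x^4 + 2·x^2 + 1, leaving x + 2 (coefficients mod 3)
The degree is now < 4, so this is the remainder. Hence a · b ≡ x + 2 in F_3[x]/(f).

Final answer: a · b ≡ x + 2 (mod f(x))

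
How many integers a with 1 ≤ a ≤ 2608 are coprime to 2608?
1296

The number of a ∈ {1, ..., 2608} with gcd(a, 2608) = 1 is by definition Euler's totient φ(2608). φ is multiplicative, with φ(p^e) = p^e − p^(e−1). Factorise 2608 = 2^4 · 163. Then
  φ(2608) = (2^4 − 2^3) · (163 − 1) = 8 · 162 = 1296.
So there are 1296 such integers.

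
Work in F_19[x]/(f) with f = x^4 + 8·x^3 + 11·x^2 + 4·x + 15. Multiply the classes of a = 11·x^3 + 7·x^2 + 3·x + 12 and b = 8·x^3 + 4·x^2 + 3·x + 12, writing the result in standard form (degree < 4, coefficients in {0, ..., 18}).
Multiply as integer polynomials: a · b = 88·x^6 + 100·x^5 + 85·x^4 + 261·x^3 + 141·x^2 + 72·x + 144. Reducing coefficients mod 19: a · b ≡ 12·x^6 + 5·x^5 + 9·x^4 + 14·x^3 + 8·x^2 + 15·x + 11. Now divide by f(x) = x^4 + 8·x^3 + 11·x^2 + 4·x + 15 in F_19[x], eliminating the leading term at each step:
  leading term 12·x^6: subtract (12·x^2)·f(x) = 12·x^6 + x^5 + 18·x^4 + 10·x^3 + 9·x^2, leaving 4·x^5 + 10·x^4 + 4·x^3 + 18·x^2 + 15·x + 11 (coefficients mod 19)
  leading term 4·x^5: subtract (4·x)·f(x) = 4·x^5 + 13·x^4 + 6·x^3 + 16·x^2 + 3·x, leaving 16·x^4 + 17·x^3 + 2·x^2 + 12·x + 11 (coefficients mod 19)
  leading term 16·x^4: subtract (16)·f(x) = 16·x^4 + 14·x^3 + 5·x^2 + 7·x + 12, leaving 3·x^3 + 16·x^2 + 5·x + 18 (coefficients mod 19)
The degree is now < 4, so this is the remainder. Hence a · b ≡ 3·x^3 + 16·x^2 + 5·x + 18 in F_19[x]/(f).

Final answer: a · b ≡ 3·x^3 + 16·x^2 + 5·x + 18 (mod f(x))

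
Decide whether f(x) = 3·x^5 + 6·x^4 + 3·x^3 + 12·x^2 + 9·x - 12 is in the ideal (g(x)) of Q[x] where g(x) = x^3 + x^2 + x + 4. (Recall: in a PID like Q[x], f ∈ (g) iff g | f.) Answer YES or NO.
In Q[x] the ideal (g) consists of all multiples of g, so f ∈ (g) iff g | f, i.e. iff the remainder of f on division by g is 0. Divide f by g (g is monic, so eliminate the leading term of the running remainder at each step):
  leading term 3·x^5: subtract (3·x^2)·g(x) = 3·x^5 + 3·x^4 + 3·x^3 + 12·x^2, leaving 3·x^4 + 9·x - 12
  leading term 3·x^4: subtract (3·x)·g(x) = 3·x^4 + 3·x^3 + 3·x^2 + 12·x, leaving -3·x^3 - 3·x^2 - 3·x - 12
  leading term -3·x^3: subtract (-3)·g(x) = -3·x^3 - 3·x^2 - 3·x - 12, leaving 0
The remainder is 0, so f(x) = g(x) · h(x) with h(x) = 3·x^2 + 3·x - 3. Hence g | f, i.e. f ∈ (g).

Final answer: YES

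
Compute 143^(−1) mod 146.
143^(−1) ≡ 97 (mod 146)

Apply the extended Euclidean algorithm to (146, 143), tracking rows (r, s, t) with s·146 + t·143 = r. Each division r_prev = q·r_cur + r_new produces the new row as (previous row) − q·(current row):
  row A: (146, 1, 0)   [1·146 + 0·143 = 146]
  row B: (143, 0, 1)   [0·146 + 1·143 = 143]
  146 = 1·143 + 3   → row C = row A − 1·row B = (3, 1, −1)   [check: 1·146 − 1·143 = 3]
  143 = 47·3 + 2   → row D = row B − 47·row C = (2, −47, 48)   [check: −47·146 + 48·143 = 2]
  3 = 1·2 + 1   → row E = row C − 1·row D = (1, 48, −49)   [check: 48·146 − 49·143 = 1]
  2 = 2·1 + 0   → remainder 0, stop. gcd = 1 (last nonzero row E).
The gcd is 1, so 143 is invertible mod 146. The last nonzero row gives 48·146 − 49·143 = 1, so t = −49. So 143^(−1) ≡ −49 ≡ 97 (mod 146). Verify: 143 · 97 = 13871 ≡ 1 (mod 146). ✓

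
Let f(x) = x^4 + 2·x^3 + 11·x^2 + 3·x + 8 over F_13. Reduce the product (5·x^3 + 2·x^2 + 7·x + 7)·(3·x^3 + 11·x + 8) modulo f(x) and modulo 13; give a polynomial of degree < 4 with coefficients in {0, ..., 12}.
a · b ≡ 7·x^3 + 2·x^2 + 6·x + 7 (mod f(x))

Multiply as integer polynomials: a · b = 15·x^6 + 6·x^5 + 76·x^4 + 83·x^3 + 93·x^2 + 133·x + 56. Reducing coefficients mod 13: a · b ≡ 2·x^6 + 6·x^5 + 11·x^4 + 5·x^3 + 2·x^2 + 3·x + 4. Now divide by f(x) = x^4 + 2·x^3 + 11·x^2 + 3·x + 8 in F_13[x], eliminating the leading term at each step:
  leading term 2·x^6: subtract (2·x^2)·f(x) = 2·x^6 + 4·x^5 + 9·x^4 + 6·x^3 + 3·x^2, leaving 2·x^5 + 2·x^4 + 12·x^3 + 12·x^2 + 3·x + 4 (coefficients mod 13)
  leading term 2·x^5: subtract (2·x)·f(x) = 2·x^5 + 4·x^4 + 9·x^3 + 6·x^2 + 3·x, leaving 11·x^4 + 3·x^3 + 6·x^2 + 4 (coefficients mod 13)
  leading term 11·x^4: subtract (11)·f(x) = 11·x^4 + 9·x^3 + 4·x^2 + 7·x + 10, leaving 7·x^3 + 2·x^2 + 6·x + 7 (coefficients mod 13)
The degree is now < 4, so this is the remainder. Hence a · b ≡ 7·x^3 + 2·x^2 + 6·x + 7 in F_13[x]/(f).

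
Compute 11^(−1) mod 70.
Apply the extended Euclidean algorithm to (70, 11), tracking rows (r, s, t) with s·70 + t·11 = r. Each division r_prev = q·r_cur + r_new produces the new row as (previous row) − q·(current row):
  row A: (70, 1, 0)   [1·70 + 0·11 = 70]
  row B: (11, 0, 1)   [0·70 + 1·11 = 11]
  70 = 6·11 + 4   → row C = row A − 6·row B = (4, 1, −6)   [check: 1·70 − 6·11 = 4]
  11 = 2·4 + 3   → row D = row B − 2·row C = (3, −2, 13)   [check: −2·70 + 13·11 = 3]
  4 = 1·3 + 1   → row E = row C − 1·row D = (1, 3, −19)   [check: 3·70 − 19·11 = 1]
  3 = 3·1 + 0   → remainder 0, stop. gcd = 1 (last nonzero row E).
The gcd is 1, so 11 is invertible mod 70. The last nonzero row gives 3·70 − 19·11 = 1, so t = −19. So 11^(−1) ≡ −19 ≡ 51 (mod 70). Verify: 11 · 51 = 561 ≡ 1 (mod 70). ✓

Final answer: 11^(−1) ≡ 51 (mod 70)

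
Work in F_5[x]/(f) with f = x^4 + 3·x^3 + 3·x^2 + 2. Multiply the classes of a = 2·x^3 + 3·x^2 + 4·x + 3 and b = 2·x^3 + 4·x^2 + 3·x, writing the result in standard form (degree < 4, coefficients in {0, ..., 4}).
Multiply as integer polynomials: a · b = 4·x^6 + 14·x^5 + 26·x^4 + 31·x^3 + 24·x^2 + 9·x. Reducing coefficients mod 5: a · b ≡ 4·x^6 + 4·x^5 + x^4 + x^3 + 4·x^2 + 4·x. Now divide by f(x) = x^4 + 3·x^3 + 3·x^2 + 2 in F_5[x], eliminating the leading term at each step:
  leading term 4·x^6: subtract (4·x^2)·f(x) = 4·x^6 + 2·x^5 + 2·x^4 + 3·x^2, leaving 2·x^5 + 4·x^4 + x^3 + x^2 + 4·x (coefficients mod 5)
  leading term 2·x^5: subtract (2·x)·f(x) = 2·x^5 + x^4 + x^3 + 4·x, leaving 3·x^4 + x^2 (coefficients mod 5)
  leading term 3·x^4: subtract (3)·f(x) = 3·x^4 + 4·x^3 + 4·x^2 + 1, leaving x^3 + 2·x^2 + 4 (coefficients mod 5)
The degree is now < 4, so this is the remainder. Hence a · b ≡ x^3 + 2·x^2 + 4 in F_5[x]/(f).

Final answer: a · b ≡ x^3 + 2·x^2 + 4 (mod f(x))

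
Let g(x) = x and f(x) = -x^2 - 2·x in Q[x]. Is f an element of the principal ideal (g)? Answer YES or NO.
YES

In Q[x] the ideal (g) consists of all multiples of g, so f ∈ (g) iff g | f, i.e. iff the remainder of f on division by g is 0. Divide f by g (g is monic, so eliminate the leading term of the running remainder at each step):
  leading term -x^2: subtract (-x)·g(x) = -x^2, leaving -2·x
  leading term -2·x: subtract (-2)·g(x) = -2·x, leaving 0
The remainder is 0, so f(x) = g(x) · h(x) with h(x) = -x - 2. Hence g | f, i.e. f ∈ (g).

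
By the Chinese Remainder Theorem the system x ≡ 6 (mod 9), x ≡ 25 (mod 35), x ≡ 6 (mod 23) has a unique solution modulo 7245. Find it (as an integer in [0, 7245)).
x ≡ 3525 (mod 7245); the representative in [0, 7245) is 3525

The moduli 9, 35, 23 are pairwise coprime, so by the CRT there is a unique solution mod 9·35·23 = 7245.
Solve by successive substitution. Start with x ≡ 6 (mod 9).
  Combine with x ≡ 25 (mod 35): write x = 6 + 9·t and require 6 + 9·t ≡ 25 (mod 35), i.e. 9·t ≡ 25 − 6 ≡ 19 (mod 35). Since 9^(−1) ≡ 4 (mod 35), t ≡ 4·19 ≡ 6 (mod 35). So x ≡ 6 + 9·6 = 60 (mod 315).
  Combine with x ≡ 6 (mod 23): write x = 60 + 315·t and require 60 + 315·t ≡ 6 (mod 23), i.e. 315·t ≡ 6 − 60 ≡ 15 (mod 23). Since 315^(−1) ≡ 13 (mod 23) (315 ≡ 16 (mod 23)), t ≡ 13·15 ≡ 11 (mod 23). So x ≡ 60 + 315·11 = 3525 (mod 7245).
Unique solution in [0, 7245): x = 3525.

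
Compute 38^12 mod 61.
20

Use repeated squaring. Binary(12) = 1100. Walk through the bits of the exponent 12 left-to-right: at each bit after the leading one, square the running value, then multiply by 38 if the bit is 1 (always reducing mod 61):
  bit 1 = 1 (leading): start with 38.
  bit 2 = 1: square 38^2 = 1444 ≡ 41; bit is 1, so multiply 41·38 = 1558 ≡ 33 (mod 61).
  bit 3 = 0: square 33^2 = 1089 ≡ 52 (mod 61).
  bit 4 = 0: square 52^2 = 2704 ≡ 20 (mod 61).
Final value: 38^12 ≡ 20 (mod 61).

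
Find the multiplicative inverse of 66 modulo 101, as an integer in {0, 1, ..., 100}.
66^(−1) ≡ 75 (mod 101)

Apply the extended Euclidean algorithm to (101, 66), tracking rows (r, s, t) with s·101 + t·66 = r. Each division r_prev = q·r_cur + r_new produces the new row as (previous row) − q·(current row):
  row A: (101, 1, 0)   [1·101 + 0·66 = 101]
  row B: (66, 0, 1)   [0·101 + 1·66 = 66]
  101 = 1·66 + 35   → row C = row A − 1·row B = (35, 1, −1)   [check: 1·101 − 1·66 = 35]
  66 = 1·35 + 31   → row D = row B − 1·row C = (31, −1, 2)   [check: −1·101 + 2·66 = 31]
  35 = 1·31 + 4   → row E = row C − 1·row D = (4, 2, −3)   [check: 2·101 − 3·66 = 4]
  31 = 7·4 + 3   → row F = row D − 7·row E = (3, −15, 23)   [check: −15·101 + 23·66 = 3]
  4 = 1·3 + 1   → row G = row E − 1·row F = (1, 17, −26)   [check: 17·101 − 26·66 = 1]
  3 = 3·1 + 0   → remainder 0, stop. gcd = 1 (last nonzero row G).
The gcd is 1, so 66 is invertible mod 101. The last nonzero row gives 17·101 − 26·66 = 1, so t = −26. So 66^(−1) ≡ −26 ≡ 75 (mod 101). Verify: 66 · 75 = 4950 ≡ 1 (mod 101). ✓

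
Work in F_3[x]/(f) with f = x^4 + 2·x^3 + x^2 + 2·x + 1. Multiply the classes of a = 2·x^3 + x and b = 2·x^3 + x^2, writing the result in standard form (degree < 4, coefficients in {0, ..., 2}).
Multiply as integer polynomials: a · b = 4·x^6 + 2·x^5 + 2·x^4 + x^3. Reducing coefficients mod 3: a · b ≡ x^6 + 2·x^5 + 2·x^4 + x^3. Now divide by f(x) = x^4 + 2·x^3 + x^2 + 2·x + 1 in F_3[x], eliminating the leading term at each step:
  leading term x^6: subtract (x^2)·f(x) = x^6 + 2·x^5 + x^4 + 2·x^3 + x^2, leaving x^4 + 2·x^3 + 2·x^2 (coefficients mod 3)
  leading term x^4: subtract (1)·f(x) = x^4 + 2·x^3 + x^2 + 2·x + 1, leaving x^2 + x + 2 (coefficients mod 3)
The degree is now < 4, so this is the remainder. Hence a · b ≡ x^2 + x + 2 in F_3[x]/(f).

Final answer: a · b ≡ x^2 + x + 2 (mod f(x))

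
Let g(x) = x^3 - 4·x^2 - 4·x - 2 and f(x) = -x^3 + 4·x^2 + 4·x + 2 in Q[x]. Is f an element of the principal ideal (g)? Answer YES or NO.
YES

In Q[x] the ideal (g) consists of all multiples of g, so f ∈ (g) iff g | f, i.e. iff the remainder of f on division by g is 0. Divide f by g (g is monic, so eliminate the leading term of the running remainder at each step):
  leading term -x^3: subtract (-1)·g(x) = -x^3 + 4·x^2 + 4·x + 2, leaving 0
The remainder is 0, so f(x) = g(x) · h(x) with h(x) = -1. Hence g | f, i.e. f ∈ (g).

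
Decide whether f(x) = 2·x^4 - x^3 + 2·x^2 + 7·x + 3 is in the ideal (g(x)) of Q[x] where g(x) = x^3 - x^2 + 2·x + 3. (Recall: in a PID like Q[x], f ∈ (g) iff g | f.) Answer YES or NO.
NO

In Q[x] the ideal (g) consists of all multiples of g, so f ∈ (g) iff g | f, i.e. iff the remainder of f on division by g is 0. Divide f by g (g is monic, so eliminate the leading term of the running remainder at each step):
  leading term 2·x^4: subtract (2·x)·g(x) = 2·x^4 - 2·x^3 + 4·x^2 + 6·x, leaving x^3 - 2·x^2 + x + 3
  leading term x^3: subtract (1)·g(x) = x^3 - x^2 + 2·x + 3, leaving -x^2 - x
The remainder r(x) = -x^2 - x ≠ 0 (and deg r < deg g), so g ∤ f, i.e. f ∉ (g).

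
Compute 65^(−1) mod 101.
Apply the extended Euclidean algorithm to (101, 65), tracking rows (r, s, t) with s·101 + t·65 = r. Each division r_prev = q·r_cur + r_new produces the new row as (previous row) − q·(current row):
  row A: (101, 1, 0)   [1·101 + 0·65 = 101]
  row B: (65, 0, 1)   [0·101 + 1·65 = 65]
  101 = 1·65 + 36   → row C = row A − 1·row B = (36, 1, −1)   [check: 1·101 − 1·65 = 36]
  65 = 1·36 + 29   → row D = row B − 1·row C = (29, −1, 2)   [check: −1·101 + 2·65 = 29]
  36 = 1·29 + 7   → row E = row C − 1·row D = (7, 2, −3)   [check: 2·101 − 3·65 = 7]
  29 = 4·7 + 1   → row F = row D − 4·row E = (1, −9, 14)   [check: −9·101 + 14·65 = 1]
  7 = 7·1 + 0   → remainder 0, stop. gcd = 1 (last nonzero row F).
The gcd is 1, so 65 is invertible mod 101. The last nonzero row gives −9·101 + 14·65 = 1, so t = 14. So 65^(−1) ≡ 14 (mod 101). Verify: 65 · 14 = 910 ≡ 1 (mod 101). ✓

Final answer: 65^(−1) ≡ 14 (mod 101)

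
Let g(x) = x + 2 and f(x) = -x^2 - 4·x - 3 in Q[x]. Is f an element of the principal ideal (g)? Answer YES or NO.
NO

In Q[x] the ideal (g) consists of all multiples of g, so f ∈ (g) iff g | f, i.e. iff the remainder of f on division by g is 0. Divide f by g (g is monic, so eliminate the leading term of the running remainder at each step):
  leading term -x^2: subtract (-x)·g(x) = -x^2 - 2·x, leaving -2·x - 3
  leading term -2·x: subtract (-2)·g(x) = -2·x - 4, leaving 1
The remainder r(x) = 1 ≠ 0 (and deg r < deg g), so g ∤ f, i.e. f ∉ (g).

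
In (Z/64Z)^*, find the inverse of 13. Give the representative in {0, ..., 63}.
13^(−1) ≡ 5 (mod 64)

Apply the extended Euclidean algorithm to (64, 13), tracking rows (r, s, t) with s·64 + t·13 = r. Each division r_prev = q·r_cur + r_new produces the new row as (previous row) − q·(current row):
  row A: (64, 1, 0)   [1·64 + 0·13 = 64]
  row B: (13, 0, 1)   [0·64 + 1·13 = 13]
  64 = 4·13 + 12   → row C = row A − 4·row B = (12, 1, −4)   [check: 1·64 − 4·13 = 12]
  13 = 1·12 + 1   → row D = row B − 1·row C = (1, −1, 5)   [check: −1·64 + 5·13 = 1]
  12 = 12·1 + 0   → remainder 0, stop. gcd = 1 (last nonzero row D).
The gcd is 1, so 13 is invertible mod 64. The last nonzero row gives −1·64 + 5·13 = 1, so t = 5. So 13^(−1) ≡ 5 (mod 64). Verify: 13 · 5 = 65 ≡ 1 (mod 64). ✓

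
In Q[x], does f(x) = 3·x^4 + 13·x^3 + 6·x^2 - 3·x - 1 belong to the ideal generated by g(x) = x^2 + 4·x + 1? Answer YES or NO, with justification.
YES

In Q[x] the ideal (g) consists of all multiples of g, so f ∈ (g) iff g | f, i.e. iff the remainder of f on division by g is 0. Divide f by g (g is monic, so eliminate the leading term of the running remainder at each step):
  leading term 3·x^4: subtract (3·x^2)·g(x) = 3·x^4 + 12·x^3 + 3·x^2, leaving x^3 + 3·x^2 - 3·x - 1
  leading term x^3: subtract (x)·g(x) = x^3 + 4·x^2 + x, leaving -x^2 - 4·x - 1
  leading term -x^2: subtract (-1)·g(x) = -x^2 - 4·x - 1, leaving 0
The remainder is 0, so f(x) = g(x) · h(x) with h(x) = 3·x^2 + x - 1. Hence g | f, i.e. f ∈ (g).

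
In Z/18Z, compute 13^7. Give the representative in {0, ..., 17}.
13

Use repeated squaring. Binary(7) = 111. Walk through the bits of the exponent 7 left-to-right: at each bit after the leading one, square the running value, then multiply by 13 if the bit is 1 (always reducing mod 18):
  bit 1 = 1 (leading): start with 13.
  bit 2 = 1: square 13^2 = 169 ≡ 7; bit is 1, so multiply 7·13 = 91 ≡ 1 (mod 18).
  bit 3 = 1: square 1^2 = 1; bit is 1, so multiply 1·13 = 13 (mod 18).
Final value: 13^7 ≡ 13 (mod 18).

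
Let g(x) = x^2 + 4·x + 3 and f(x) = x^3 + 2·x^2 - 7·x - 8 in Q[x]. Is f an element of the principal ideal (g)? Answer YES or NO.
NO

In Q[x] the ideal (g) consists of all multiples of g, so f ∈ (g) iff g | f, i.e. iff the remainder of f on division by g is 0. Divide f by g (g is monic, so eliminate the leading term of the running remainder at each step):
  leading term x^3: subtract (x)·g(x) = x^3 + 4·x^2 + 3·x, leaving -2·x^2 - 10·x - 8
  leading term -2·x^2: subtract (-2)·g(x) = -2·x^2 - 8·x - 6, leaving -2·x - 2
The remainder r(x) = -2·x - 2 ≠ 0 (and deg r < deg g), so g ∤ f, i.e. f ∉ (g).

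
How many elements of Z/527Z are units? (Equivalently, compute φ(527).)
An element a ∈ Z/527Z is a unit iff gcd(a, 527) = 1, so the number of units is φ(527). φ is multiplicative, with φ(p^e) = p^e − p^(e−1). Factorise 527 = 17 · 31. Then
  φ(527) = (17 − 1) · (31 − 1) = 16 · 30 = 480.

Final answer: Z/527Z has φ(527) = 480 units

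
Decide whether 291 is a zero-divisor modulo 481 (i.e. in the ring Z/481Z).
gcd(291, 481) = 1, so 291 is a unit in Z/481Z (it has a multiplicative inverse). A unit cannot be a zero-divisor: if 291·b ≡ 0 then multiplying both sides by 291^(−1) gives b ≡ 0. So 291 is not a zero-divisor.

Final answer: NO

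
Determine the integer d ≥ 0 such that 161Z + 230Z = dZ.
(161, 230) = (23); d = 23

In the PID Z, (a, b) is generated by gcd(a, b). Compute gcd(230, 161) with the extended Euclidean algorithm, tracking rows (r, s, t) with s·230 + t·161 = r:
  row A: (230, 1, 0)   [1·230 + 0·161 = 230]
  row B: (161, 0, 1)   [0·230 + 1·161 = 161]
  230 = 1·161 + 69   → row C = row A − 1·row B = (69, 1, −1)   [check: 1·230 − 1·161 = 69]
  161 = 2·69 + 23   → row D = row B − 2·row C = (23, −2, 3)   [check: −2·230 + 3·161 = 23]
  69 = 3·23 + 0   → remainder 0, stop. gcd = 23 (last nonzero row D).
So gcd(161, 230) = 23, with Bézout identity −2·230 + 3·161 = 23. Containment (⊇): the Bézout identity exhibits 23 as an element of (161, 230), giving (23) ⊆ (161, 230). Containment (⊆): since 23 | 161 and 23 | 230 (161 = 23·7, 230 = 23·10), every Z-linear combination of 161 and 230 is divisible by 23, so (161, 230) ⊆ (23). Therefore (161, 230) = (23), d = 23.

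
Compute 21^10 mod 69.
12

Use repeated squaring. Binary(10) = 1010. Walk through the bits of the exponent 10 left-to-right: at each bit after the leading one, square the running value, then multiply by 21 if the bit is 1 (always reducing mod 69):
  bit 1 = 1 (leading): start with 21.
  bit 2 = 0: square 21^2 = 441 ≡ 27 (mod 69).
  bit 3 = 1: square 27^2 = 729 ≡ 39; bit is 1, so multiply 39·21 = 819 ≡ 60 (mod 69).
  bit 4 = 0: square 60^2 = 3600 ≡ 12 (mod 69).
Final value: 21^10 ≡ 12 (mod 69).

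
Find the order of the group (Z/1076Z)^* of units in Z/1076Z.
|(Z/1076Z)^*| = 536

(Z/1076Z)^* consists of the classes a with gcd(a, 1076) = 1, so its order is φ(1076). φ is multiplicative, with φ(p^e) = p^e − p^(e−1). Factorise 1076 = 2^2 · 269. Then
  φ(1076) = (2^2 − 2^1) · (269 − 1) = 2 · 268 = 536.
Thus |(Z/1076Z)^*| = 536.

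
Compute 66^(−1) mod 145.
66^(−1) ≡ 11 (mod 145)

Apply the extended Euclidean algorithm to (145, 66), tracking rows (r, s, t) with s·145 + t·66 = r. Each division r_prev = q·r_cur + r_new produces the new row as (previous row) − q·(current row):
  row A: (145, 1, 0)   [1·145 + 0·66 = 145]
  row B: (66, 0, 1)   [0·145 + 1·66 = 66]
  145 = 2·66 + 13   → row C = row A − 2·row B = (13, 1, −2)   [check: 1·145 − 2·66 = 13]
  66 = 5·13 + 1   → row D = row B − 5·row C = (1, −5, 11)   [check: −5·145 + 11·66 = 1]
  13 = 13·1 + 0   → remainder 0, stop. gcd = 1 (last nonzero row D).
The gcd is 1, so 66 is invertible mod 145. The last nonzero row gives −5·145 + 11·66 = 1, so t = 11. So 66^(−1) ≡ 11 (mod 145). Verify: 66 · 11 = 726 ≡ 1 (mod 145). ✓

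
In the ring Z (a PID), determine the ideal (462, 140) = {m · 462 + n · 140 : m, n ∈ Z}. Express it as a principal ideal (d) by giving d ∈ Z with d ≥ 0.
(462, 140) = (14); d = 14

In the PID Z, (a, b) is generated by gcd(a, b). Compute gcd(462, 140) with the extended Euclidean algorithm, tracking rows (r, s, t) with s·462 + t·140 = r:
  row A: (462, 1, 0)   [1·462 + 0·140 = 462]
  row B: (140, 0, 1)   [0·462 + 1·140 = 140]
  462 = 3·140 + 42   → row C = row A − 3·row B = (42, 1, −3)   [check: 1·462 − 3·140 = 42]
  140 = 3·42 + 14   → row D = row B − 3·row C = (14, −3, 10)   [check: −3·462 + 10·140 = 14]
  42 = 3·14 + 0   → remainder 0, stop. gcd = 14 (last nonzero row D).
So gcd(462, 140) = 14, with Bézout identity −3·462 + 10·140 = 14. Containment (⊇): the Bézout identity exhibits 14 as an element of (462, 140), giving (14) ⊆ (462, 140). Containment (⊆): since 14 | 462 and 14 | 140 (462 = 14·33, 140 = 14·10), every Z-linear combination of 462 and 140 is divisible by 14, so (462, 140) ⊆ (14). Therefore (462, 140) = (14), d = 14.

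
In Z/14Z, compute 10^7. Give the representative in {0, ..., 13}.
Use repeated squaring. Binary(7) = 111. Walk through the bits of the exponent 7 left-to-right: at each bit after the leading one, square the running value, then multiply by 10 if the bit is 1 (always reducing mod 14):
  bit 1 = 1 (leading): start with 10.
  bit 2 = 1: square 10^2 = 100 ≡ 2; bit is 1, so multiply 2·10 = 20 ≡ 6 (mod 14).
  bit 3 = 1: square 6^2 = 36 ≡ 8; bit is 1, so multiply 8·10 = 80 ≡ 10 (mod 14).
Final value: 10^7 ≡ 10 (mod 14).

Final answer: 10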